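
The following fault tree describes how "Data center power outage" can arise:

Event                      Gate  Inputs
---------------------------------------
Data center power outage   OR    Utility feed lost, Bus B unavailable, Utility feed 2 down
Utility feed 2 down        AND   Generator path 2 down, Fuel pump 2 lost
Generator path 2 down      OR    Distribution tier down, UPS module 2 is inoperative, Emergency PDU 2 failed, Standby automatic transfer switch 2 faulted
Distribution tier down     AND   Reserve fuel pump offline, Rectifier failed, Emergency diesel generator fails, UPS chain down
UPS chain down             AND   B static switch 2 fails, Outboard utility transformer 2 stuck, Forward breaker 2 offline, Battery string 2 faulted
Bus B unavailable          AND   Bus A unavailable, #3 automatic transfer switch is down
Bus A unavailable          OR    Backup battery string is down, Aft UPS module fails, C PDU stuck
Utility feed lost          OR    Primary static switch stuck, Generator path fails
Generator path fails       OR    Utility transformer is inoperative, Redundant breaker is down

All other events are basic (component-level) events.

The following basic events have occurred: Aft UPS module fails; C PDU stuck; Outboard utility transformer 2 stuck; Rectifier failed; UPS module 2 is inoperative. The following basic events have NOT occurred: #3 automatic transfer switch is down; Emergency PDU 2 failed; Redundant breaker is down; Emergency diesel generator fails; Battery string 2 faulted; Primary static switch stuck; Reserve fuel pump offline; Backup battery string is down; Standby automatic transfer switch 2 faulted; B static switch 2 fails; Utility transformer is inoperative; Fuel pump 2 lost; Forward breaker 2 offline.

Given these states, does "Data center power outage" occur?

No

Generator path fails [OR]: Utility transformer is inoperative=not, Redundant breaker is down=not → no input occurs → does not occur.
Utility feed lost [OR]: Primary static switch stuck=not, Generator path fails=not → no input occurs → does not occur.
Bus A unavailable [OR]: Backup battery string is down=not, Aft UPS module fails=occurs, C PDU stuck=occurs → at least one input occurs → occurs.
Bus B unavailable [AND]: Bus A unavailable=occurs, #3 automatic transfer switch is down=not → not all inputs occur → does not occur.
UPS chain down [AND]: B static switch 2 fails=not, Outboard utility transformer 2 stuck=occurs, Forward breaker 2 offline=not, Battery string 2 faulted=not → not all inputs occur → does not occur.
Distribution tier down [AND]: Reserve fuel pump offline=not, Rectifier failed=occurs, Emergency diesel generator fails=not, UPS chain down=not → not all inputs occur → does not occur.
Generator path 2 down [OR]: Distribution tier down=not, UPS module 2 is inoperative=occurs, Emergency PDU 2 failed=not, Standby automatic transfer switch 2 faulted=not → at least one input occurs → occurs.
Utility feed 2 down [AND]: Generator path 2 down=occurs, Fuel pump 2 lost=not → not all inputs occur → does not occur.
Data center power outage [OR]: Utility feed lost=not, Bus B unavailable=not, Utility feed 2 down=not → no input occurs → does not occur.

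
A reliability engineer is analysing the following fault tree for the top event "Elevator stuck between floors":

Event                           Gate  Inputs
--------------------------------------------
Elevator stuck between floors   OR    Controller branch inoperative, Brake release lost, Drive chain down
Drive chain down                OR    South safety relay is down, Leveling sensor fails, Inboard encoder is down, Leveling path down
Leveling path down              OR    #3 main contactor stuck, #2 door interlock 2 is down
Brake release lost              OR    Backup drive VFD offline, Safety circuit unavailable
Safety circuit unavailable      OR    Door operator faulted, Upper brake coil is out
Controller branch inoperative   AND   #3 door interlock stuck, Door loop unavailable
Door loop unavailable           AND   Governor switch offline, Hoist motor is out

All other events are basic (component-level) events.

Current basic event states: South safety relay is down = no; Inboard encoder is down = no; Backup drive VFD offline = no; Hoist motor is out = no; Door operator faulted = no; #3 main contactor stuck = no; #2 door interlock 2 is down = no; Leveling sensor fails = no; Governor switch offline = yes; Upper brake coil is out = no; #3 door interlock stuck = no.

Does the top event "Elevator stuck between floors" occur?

Door loop unavailable [AND]: Governor switch offline=occurs, Hoist motor is out=not → not all inputs occur → does not occur.
Controller branch inoperative [AND]: #3 door interlock stuck=not, Door loop unavailable=not → not all inputs occur → does not occur.
Safety circuit unavailable [OR]: Door operator faulted=not, Upper brake coil is out=not → no input occurs → does not occur.
Brake release lost [OR]: Backup drive VFD offline=not, Safety circuit unavailable=not → no input occurs → does not occur.
Leveling path down [OR]: #3 main contactor stuck=not, #2 door interlock 2 is down=not → no input occurs → does not occur.
Drive chain down [OR]: South safety relay is down=not, Leveling sensor fails=not, Inboard encoder is down=not, Leveling path down=not → no input occurs → does not occur.
Elevator stuck between floors [OR]: Controller branch inoperative=not, Brake release lost=not, Drive chain down=not → no input occurs → does not occur.

No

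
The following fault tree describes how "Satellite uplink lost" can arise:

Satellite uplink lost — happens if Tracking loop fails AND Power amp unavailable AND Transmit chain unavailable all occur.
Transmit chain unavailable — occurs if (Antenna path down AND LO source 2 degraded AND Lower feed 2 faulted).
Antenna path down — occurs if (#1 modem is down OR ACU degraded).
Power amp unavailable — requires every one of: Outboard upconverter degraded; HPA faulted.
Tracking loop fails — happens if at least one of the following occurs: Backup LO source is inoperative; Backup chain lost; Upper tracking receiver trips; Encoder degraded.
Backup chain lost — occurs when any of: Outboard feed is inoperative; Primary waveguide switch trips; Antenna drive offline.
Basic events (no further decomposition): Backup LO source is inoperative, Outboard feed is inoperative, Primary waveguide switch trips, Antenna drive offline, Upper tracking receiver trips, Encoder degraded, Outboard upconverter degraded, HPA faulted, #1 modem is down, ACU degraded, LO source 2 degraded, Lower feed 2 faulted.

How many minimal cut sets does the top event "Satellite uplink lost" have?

12

Backup chain lost [OR]: union of children's cut sets → 3 cut set(s).
Tracking loop fails [OR]: union of children's cut sets → 6 cut set(s).
Power amp unavailable [AND]: one cut set from each child combined → 1 × 1 = 1 cut set(s).
Antenna path down [OR]: union of children's cut sets → 2 cut set(s).
Transmit chain unavailable [AND]: one cut set from each child combined → 2 × 1 × 1 = 2 cut set(s).
Satellite uplink lost [AND]: one cut set from each child combined → 6 × 1 × 2 = 12 cut set(s).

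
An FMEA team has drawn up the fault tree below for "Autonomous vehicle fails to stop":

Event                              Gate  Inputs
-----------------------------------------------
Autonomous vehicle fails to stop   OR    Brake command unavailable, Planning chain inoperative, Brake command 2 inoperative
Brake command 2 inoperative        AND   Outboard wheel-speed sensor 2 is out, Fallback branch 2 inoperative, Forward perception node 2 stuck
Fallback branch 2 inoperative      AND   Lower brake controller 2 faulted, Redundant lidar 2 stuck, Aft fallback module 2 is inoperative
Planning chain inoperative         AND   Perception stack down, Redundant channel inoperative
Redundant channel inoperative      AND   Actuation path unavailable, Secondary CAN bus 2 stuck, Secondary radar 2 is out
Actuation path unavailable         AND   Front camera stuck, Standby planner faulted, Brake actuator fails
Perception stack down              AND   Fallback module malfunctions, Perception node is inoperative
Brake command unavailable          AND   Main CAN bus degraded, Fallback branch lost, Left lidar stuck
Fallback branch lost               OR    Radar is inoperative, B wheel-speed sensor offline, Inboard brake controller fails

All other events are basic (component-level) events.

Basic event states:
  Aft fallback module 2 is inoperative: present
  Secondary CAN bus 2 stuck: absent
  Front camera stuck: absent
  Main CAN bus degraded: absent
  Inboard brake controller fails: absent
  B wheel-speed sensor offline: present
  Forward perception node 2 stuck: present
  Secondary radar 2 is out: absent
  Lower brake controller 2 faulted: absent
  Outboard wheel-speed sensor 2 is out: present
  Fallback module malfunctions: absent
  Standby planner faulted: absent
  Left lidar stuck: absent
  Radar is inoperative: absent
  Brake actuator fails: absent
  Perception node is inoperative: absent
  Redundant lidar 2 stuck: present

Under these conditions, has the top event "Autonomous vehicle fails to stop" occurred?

Fallback branch lost [OR]: Radar is inoperative=not, B wheel-speed sensor offline=occurs, Inboard brake controller fails=not → at least one input occurs → occurs.
Brake command unavailable [AND]: Main CAN bus degraded=not, Fallback branch lost=occurs, Left lidar stuck=not → not all inputs occur → does not occur.
Perception stack down [AND]: Fallback module malfunctions=not, Perception node is inoperative=not → not all inputs occur → does not occur.
Actuation path unavailable [AND]: Front camera stuck=not, Standby planner faulted=not, Brake actuator fails=not → not all inputs occur → does not occur.
Redundant channel inoperative [AND]: Actuation path unavailable=not, Secondary CAN bus 2 stuck=not, Secondary radar 2 is out=not → not all inputs occur → does not occur.
Planning chain inoperative [AND]: Perception stack down=not, Redundant channel inoperative=not → not all inputs occur → does not occur.
Fallback branch 2 inoperative [AND]: Lower brake controller 2 faulted=not, Redundant lidar 2 stuck=occurs, Aft fallback module 2 is inoperative=occurs → not all inputs occur → does not occur.
Brake command 2 inoperative [AND]: Outboard wheel-speed sensor 2 is out=occurs, Fallback branch 2 inoperative=not, Forward perception node 2 stuck=occurs → not all inputs occur → does not occur.
Autonomous vehicle fails to stop [OR]: Brake command unavailable=not, Planning chain inoperative=not, Brake command 2 inoperative=not → no input occurs → does not occur.

No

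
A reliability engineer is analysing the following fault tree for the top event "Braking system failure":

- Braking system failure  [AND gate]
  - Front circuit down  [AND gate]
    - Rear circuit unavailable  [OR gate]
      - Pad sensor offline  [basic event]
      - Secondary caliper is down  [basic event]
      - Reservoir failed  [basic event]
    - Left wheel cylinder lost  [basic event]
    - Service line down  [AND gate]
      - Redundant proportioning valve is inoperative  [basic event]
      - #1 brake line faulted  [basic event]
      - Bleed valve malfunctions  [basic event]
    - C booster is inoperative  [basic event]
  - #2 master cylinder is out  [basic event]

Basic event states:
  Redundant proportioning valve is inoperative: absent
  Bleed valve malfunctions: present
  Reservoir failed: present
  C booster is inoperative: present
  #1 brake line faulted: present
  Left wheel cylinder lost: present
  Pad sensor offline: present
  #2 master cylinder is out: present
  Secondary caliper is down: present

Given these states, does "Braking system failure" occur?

Rear circuit unavailable [OR]: Pad sensor offline=occurs, Secondary caliper is down=occurs, Reservoir failed=occurs → at least one input occurs → occurs.
Service line down [AND]: Redundant proportioning valve is inoperative=not, #1 brake line faulted=occurs, Bleed valve malfunctions=occurs → not all inputs occur → does not occur.
Front circuit down [AND]: Rear circuit unavailable=occurs, Left wheel cylinder lost=occurs, Service line down=not, C booster is inoperative=occurs → not all inputs occur → does not occur.
Braking system failure [AND]: Front circuit down=not, #2 master cylinder is out=occurs → not all inputs occur → does not occur.

No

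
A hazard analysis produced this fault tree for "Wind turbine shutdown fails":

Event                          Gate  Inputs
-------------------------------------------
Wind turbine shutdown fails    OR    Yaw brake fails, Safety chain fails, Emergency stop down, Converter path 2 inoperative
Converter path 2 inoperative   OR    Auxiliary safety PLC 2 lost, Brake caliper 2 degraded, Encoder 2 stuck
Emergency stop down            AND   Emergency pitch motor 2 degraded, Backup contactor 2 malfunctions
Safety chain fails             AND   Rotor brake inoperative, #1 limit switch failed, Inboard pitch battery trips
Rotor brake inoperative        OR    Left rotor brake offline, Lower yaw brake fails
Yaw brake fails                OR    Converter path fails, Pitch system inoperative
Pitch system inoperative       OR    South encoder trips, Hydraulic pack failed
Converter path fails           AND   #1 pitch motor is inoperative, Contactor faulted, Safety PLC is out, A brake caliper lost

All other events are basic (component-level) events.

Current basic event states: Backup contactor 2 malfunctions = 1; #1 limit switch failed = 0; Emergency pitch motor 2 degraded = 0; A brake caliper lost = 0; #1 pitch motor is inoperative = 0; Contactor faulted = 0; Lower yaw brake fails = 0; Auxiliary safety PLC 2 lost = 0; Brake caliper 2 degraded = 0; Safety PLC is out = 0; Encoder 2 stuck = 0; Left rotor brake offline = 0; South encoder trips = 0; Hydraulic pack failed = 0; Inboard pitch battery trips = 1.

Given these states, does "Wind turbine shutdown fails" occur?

No

Converter path fails [AND]: #1 pitch motor is inoperative=not, Contactor faulted=not, Safety PLC is out=not, A brake caliper lost=not → not all inputs occur → does not occur.
Pitch system inoperative [OR]: South encoder trips=not, Hydraulic pack failed=not → no input occurs → does not occur.
Yaw brake fails [OR]: Converter path fails=not, Pitch system inoperative=not → no input occurs → does not occur.
Rotor brake inoperative [OR]: Left rotor brake offline=not, Lower yaw brake fails=not → no input occurs → does not occur.
Safety chain fails [AND]: Rotor brake inoperative=not, #1 limit switch failed=not, Inboard pitch battery trips=occurs → not all inputs occur → does not occur.
Emergency stop down [AND]: Emergency pitch motor 2 degraded=not, Backup contactor 2 malfunctions=occurs → not all inputs occur → does not occur.
Converter path 2 inoperative [OR]: Auxiliary safety PLC 2 lost=not, Brake caliper 2 degraded=not, Encoder 2 stuck=not → no input occurs → does not occur.
Wind turbine shutdown fails [OR]: Yaw brake fails=not, Safety chain fails=not, Emergency stop down=not, Converter path 2 inoperative=not → no input occurs → does not occur.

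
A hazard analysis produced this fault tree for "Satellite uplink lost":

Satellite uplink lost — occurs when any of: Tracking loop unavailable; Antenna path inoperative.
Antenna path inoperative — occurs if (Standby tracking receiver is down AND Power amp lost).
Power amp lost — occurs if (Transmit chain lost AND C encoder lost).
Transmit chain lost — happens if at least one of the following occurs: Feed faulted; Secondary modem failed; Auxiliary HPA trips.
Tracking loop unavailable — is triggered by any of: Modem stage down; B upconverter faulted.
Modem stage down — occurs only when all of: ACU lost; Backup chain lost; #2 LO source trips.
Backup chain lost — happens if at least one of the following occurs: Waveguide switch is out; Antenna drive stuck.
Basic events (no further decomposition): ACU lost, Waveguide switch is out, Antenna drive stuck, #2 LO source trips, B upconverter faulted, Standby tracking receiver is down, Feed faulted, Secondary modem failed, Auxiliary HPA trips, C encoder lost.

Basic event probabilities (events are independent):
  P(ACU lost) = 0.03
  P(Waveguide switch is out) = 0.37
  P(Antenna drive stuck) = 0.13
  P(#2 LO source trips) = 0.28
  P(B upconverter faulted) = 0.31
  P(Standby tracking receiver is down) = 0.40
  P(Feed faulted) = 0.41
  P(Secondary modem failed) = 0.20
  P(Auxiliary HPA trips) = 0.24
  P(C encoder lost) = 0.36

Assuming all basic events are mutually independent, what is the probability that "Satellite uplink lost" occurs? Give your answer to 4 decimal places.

P(Backup chain lost) [OR] = 1 − (1−0.37) × (1−0.13) = 0.451900
P(Modem stage down) [AND] = 0.03 × 0.451900 × 0.28 = 0.003796
P(Tracking loop unavailable) [OR] = 1 − (1−0.003796) × (1−0.31) = 0.312619
P(Transmit chain lost) [OR] = 1 − (1−0.41) × (1−0.20) × (1−0.24) = 0.641280
P(Power amp lost) [AND] = 0.641280 × 0.36 = 0.230861
P(Antenna path inoperative) [AND] = 0.40 × 0.230861 = 0.092344
P(Satellite uplink lost) [OR] = 1 − (1−0.312619) × (1−0.092344) = 0.376095
Rounded to 4 decimal places: P(Satellite uplink lost) ≈ 0.3761.

0.3761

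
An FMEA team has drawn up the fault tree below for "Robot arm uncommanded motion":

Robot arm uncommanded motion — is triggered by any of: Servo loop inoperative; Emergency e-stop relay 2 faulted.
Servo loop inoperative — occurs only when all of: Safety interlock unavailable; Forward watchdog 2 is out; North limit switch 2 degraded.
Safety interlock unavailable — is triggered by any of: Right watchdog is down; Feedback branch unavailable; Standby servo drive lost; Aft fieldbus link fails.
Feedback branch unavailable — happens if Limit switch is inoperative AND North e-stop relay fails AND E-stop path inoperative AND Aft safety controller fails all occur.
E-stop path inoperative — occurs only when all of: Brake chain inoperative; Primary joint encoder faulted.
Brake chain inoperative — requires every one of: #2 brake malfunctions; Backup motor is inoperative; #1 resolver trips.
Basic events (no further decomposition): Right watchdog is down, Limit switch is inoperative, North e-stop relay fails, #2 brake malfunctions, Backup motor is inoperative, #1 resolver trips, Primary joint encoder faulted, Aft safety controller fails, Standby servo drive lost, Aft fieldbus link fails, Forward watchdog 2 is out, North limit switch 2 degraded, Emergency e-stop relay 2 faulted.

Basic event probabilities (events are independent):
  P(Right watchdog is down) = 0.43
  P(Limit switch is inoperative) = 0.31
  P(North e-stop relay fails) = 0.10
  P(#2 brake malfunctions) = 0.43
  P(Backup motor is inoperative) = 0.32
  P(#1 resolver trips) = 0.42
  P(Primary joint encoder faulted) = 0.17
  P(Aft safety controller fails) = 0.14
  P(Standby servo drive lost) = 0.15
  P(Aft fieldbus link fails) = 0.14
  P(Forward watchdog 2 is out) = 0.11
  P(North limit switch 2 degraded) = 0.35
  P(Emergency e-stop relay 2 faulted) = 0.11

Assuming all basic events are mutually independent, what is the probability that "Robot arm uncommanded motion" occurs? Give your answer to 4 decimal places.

0.1300

P(Brake chain inoperative) [AND] = 0.43 × 0.32 × 0.42 = 0.057792
P(E-stop path inoperative) [AND] = 0.057792 × 0.17 = 0.009825
P(Feedback branch unavailable) [AND] = 0.31 × 0.10 × 0.009825 × 0.14 = 0.000043
P(Safety interlock unavailable) [OR] = 1 − (1−0.43) × (1−0.000043) × (1−0.15) × (1−0.14) = 0.583348
P(Servo loop inoperative) [AND] = 0.583348 × 0.11 × 0.35 = 0.022459
P(Robot arm uncommanded motion) [OR] = 1 − (1−0.022459) × (1−0.11) = 0.129989
Rounded to 4 decimal places: P(Robot arm uncommanded motion) ≈ 0.1300.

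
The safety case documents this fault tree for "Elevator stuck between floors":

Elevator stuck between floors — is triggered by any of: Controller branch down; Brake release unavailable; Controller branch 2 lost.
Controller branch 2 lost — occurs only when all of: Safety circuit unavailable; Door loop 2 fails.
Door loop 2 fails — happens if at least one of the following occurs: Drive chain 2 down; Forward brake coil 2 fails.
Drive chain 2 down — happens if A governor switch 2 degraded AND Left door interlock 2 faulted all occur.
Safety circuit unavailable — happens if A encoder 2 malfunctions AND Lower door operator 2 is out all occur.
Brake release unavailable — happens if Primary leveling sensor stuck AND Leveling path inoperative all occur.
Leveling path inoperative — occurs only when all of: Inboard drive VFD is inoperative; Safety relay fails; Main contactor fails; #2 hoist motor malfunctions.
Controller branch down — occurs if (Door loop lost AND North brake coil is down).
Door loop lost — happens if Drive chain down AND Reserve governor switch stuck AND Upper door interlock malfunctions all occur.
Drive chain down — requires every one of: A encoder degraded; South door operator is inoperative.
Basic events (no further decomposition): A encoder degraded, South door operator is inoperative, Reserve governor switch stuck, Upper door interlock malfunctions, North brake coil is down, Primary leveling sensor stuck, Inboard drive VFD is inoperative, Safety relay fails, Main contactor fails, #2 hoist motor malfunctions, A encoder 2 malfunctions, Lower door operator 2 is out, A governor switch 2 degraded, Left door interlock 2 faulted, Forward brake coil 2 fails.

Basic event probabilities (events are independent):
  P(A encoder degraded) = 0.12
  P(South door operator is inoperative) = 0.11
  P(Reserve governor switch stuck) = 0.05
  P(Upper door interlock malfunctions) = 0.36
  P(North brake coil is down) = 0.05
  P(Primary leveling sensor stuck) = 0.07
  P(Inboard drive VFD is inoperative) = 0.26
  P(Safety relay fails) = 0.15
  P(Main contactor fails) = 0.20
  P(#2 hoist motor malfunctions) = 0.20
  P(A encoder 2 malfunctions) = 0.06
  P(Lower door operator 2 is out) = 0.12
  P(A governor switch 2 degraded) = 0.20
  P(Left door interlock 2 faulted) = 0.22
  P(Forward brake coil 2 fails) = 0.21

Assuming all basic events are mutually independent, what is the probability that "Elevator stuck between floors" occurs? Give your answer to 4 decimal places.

0.0019

P(Drive chain down) [AND] = 0.12 × 0.11 = 0.013200
P(Door loop lost) [AND] = 0.013200 × 0.05 × 0.36 = 0.000238
P(Controller branch down) [AND] = 0.000238 × 0.05 = 0.000012
P(Leveling path inoperative) [AND] = 0.26 × 0.15 × 0.20 × 0.20 = 0.001560
P(Brake release unavailable) [AND] = 0.07 × 0.001560 = 0.000109
P(Safety circuit unavailable) [AND] = 0.06 × 0.12 = 0.007200
P(Drive chain 2 down) [AND] = 0.20 × 0.22 = 0.044000
P(Door loop 2 fails) [OR] = 1 − (1−0.044000) × (1−0.21) = 0.244760
P(Controller branch 2 lost) [AND] = 0.007200 × 0.244760 = 0.001762
P(Elevator stuck between floors) [OR] = 1 − (1−0.000012) × (1−0.000109) × (1−0.001762) = 0.001883
Rounded to 4 decimal places: P(Elevator stuck between floors) ≈ 0.0019.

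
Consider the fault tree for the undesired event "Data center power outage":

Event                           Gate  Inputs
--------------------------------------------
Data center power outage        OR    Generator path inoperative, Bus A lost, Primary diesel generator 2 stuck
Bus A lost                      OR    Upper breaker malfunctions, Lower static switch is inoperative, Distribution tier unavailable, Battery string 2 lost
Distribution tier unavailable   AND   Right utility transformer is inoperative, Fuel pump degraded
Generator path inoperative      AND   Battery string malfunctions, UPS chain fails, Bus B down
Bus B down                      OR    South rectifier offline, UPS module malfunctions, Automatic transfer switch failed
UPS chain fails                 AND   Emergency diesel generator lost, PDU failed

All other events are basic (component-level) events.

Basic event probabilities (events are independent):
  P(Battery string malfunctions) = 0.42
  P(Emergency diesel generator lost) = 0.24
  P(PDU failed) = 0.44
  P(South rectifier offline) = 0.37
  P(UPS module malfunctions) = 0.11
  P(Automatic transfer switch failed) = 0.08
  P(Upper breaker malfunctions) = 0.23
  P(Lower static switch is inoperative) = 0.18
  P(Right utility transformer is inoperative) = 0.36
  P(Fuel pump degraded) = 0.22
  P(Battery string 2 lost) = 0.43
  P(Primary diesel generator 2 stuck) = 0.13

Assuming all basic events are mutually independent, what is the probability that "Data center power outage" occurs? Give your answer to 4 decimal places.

0.7179

P(UPS chain fails) [AND] = 0.24 × 0.44 = 0.105600
P(Bus B down) [OR] = 1 − (1−0.37) × (1−0.11) × (1−0.08) = 0.484156
P(Generator path inoperative) [AND] = 0.42 × 0.105600 × 0.484156 = 0.021473
P(Distribution tier unavailable) [AND] = 0.36 × 0.22 = 0.079200
P(Bus A lost) [OR] = 1 − (1−0.23) × (1−0.18) × (1−0.079200) × (1−0.43) = 0.668606
P(Data center power outage) [OR] = 1 − (1−0.021473) × (1−0.668606) × (1−0.13) = 0.717878
Rounded to 4 decimal places: P(Data center power outage) ≈ 0.7179.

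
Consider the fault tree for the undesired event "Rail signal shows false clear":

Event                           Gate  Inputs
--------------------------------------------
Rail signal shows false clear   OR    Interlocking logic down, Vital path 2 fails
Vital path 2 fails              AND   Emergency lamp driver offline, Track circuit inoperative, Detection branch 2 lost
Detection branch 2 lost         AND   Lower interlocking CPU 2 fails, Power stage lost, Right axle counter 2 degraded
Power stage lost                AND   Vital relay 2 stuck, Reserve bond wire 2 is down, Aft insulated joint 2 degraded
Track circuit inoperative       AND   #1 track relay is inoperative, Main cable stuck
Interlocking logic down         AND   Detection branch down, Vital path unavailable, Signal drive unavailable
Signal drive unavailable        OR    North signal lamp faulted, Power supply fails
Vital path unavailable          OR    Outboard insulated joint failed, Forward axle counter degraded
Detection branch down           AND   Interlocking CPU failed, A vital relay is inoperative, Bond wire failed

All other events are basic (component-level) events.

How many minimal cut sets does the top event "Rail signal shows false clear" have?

Detection branch down [AND]: one cut set from each child combined → 1 × 1 × 1 = 1 cut set(s).
Vital path unavailable [OR]: union of children's cut sets → 2 cut set(s).
Signal drive unavailable [OR]: union of children's cut sets → 2 cut set(s).
Interlocking logic down [AND]: one cut set from each child combined → 1 × 2 × 2 = 4 cut set(s).
Track circuit inoperative [AND]: one cut set from each child combined → 1 × 1 = 1 cut set(s).
Power stage lost [AND]: one cut set from each child combined → 1 × 1 × 1 = 1 cut set(s).
Detection branch 2 lost [AND]: one cut set from each child combined → 1 × 1 × 1 = 1 cut set(s).
Vital path 2 fails [AND]: one cut set from each child combined → 1 × 1 × 1 = 1 cut set(s).
Rail signal shows false clear [OR]: union of children's cut sets → 5 cut set(s).
Minimal cut sets: {A vital relay is inoperative, Bond wire failed, Interlocking CPU failed, North signal lamp faulted, Outboard insulated joint failed}; {A vital relay is inoperative, Bond wire failed, Interlocking CPU failed, Outboard insulated joint failed, Power supply fails}; {A vital relay is inoperative, Bond wire failed, Forward axle counter degraded, Interlocking CPU failed, North signal lamp faulted}; {A vital relay is inoperative, Bond wire failed, Forward axle counter degraded, Interlocking CPU failed, Power supply fails}; {#1 track relay is inoperative, Aft insulated joint 2 degraded, Emergency lamp driver offline, Lower interlocking CPU 2 fails, Main cable stuck, Reserve bond wire 2 is down, Right axle counter 2 degraded, Vital relay 2 stuck}.

5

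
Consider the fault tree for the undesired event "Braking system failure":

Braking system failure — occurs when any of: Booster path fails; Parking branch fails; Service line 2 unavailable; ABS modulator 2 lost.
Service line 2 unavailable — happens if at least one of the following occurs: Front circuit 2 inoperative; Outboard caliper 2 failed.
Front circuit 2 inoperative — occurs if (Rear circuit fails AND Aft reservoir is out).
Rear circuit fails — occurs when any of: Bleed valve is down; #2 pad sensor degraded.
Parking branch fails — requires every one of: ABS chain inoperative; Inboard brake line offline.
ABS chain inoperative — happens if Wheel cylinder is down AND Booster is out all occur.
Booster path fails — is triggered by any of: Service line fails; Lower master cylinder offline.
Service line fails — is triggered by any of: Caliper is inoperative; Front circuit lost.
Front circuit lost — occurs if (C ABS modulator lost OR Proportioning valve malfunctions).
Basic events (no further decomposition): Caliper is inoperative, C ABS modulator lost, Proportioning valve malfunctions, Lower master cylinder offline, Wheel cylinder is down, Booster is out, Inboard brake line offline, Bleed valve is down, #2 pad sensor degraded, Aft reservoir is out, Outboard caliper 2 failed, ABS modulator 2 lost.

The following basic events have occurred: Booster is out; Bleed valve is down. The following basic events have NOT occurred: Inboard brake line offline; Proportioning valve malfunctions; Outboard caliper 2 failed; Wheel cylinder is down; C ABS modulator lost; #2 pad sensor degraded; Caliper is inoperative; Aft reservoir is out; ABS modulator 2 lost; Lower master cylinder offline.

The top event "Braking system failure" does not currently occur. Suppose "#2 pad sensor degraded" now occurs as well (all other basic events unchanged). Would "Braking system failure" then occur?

Counterfactual: set "#2 pad sensor degraded" to occurred.
Front circuit lost [OR]: C ABS modulator lost=not, Proportioning valve malfunctions=not → no input occurs → does not occur.
Service line fails [OR]: Caliper is inoperative=not, Front circuit lost=not → no input occurs → does not occur.
Booster path fails [OR]: Service line fails=not, Lower master cylinder offline=not → no input occurs → does not occur.
ABS chain inoperative [AND]: Wheel cylinder is down=not, Booster is out=occurs → not all inputs occur → does not occur.
Parking branch fails [AND]: ABS chain inoperative=not, Inboard brake line offline=not → not all inputs occur → does not occur.
Rear circuit fails [OR]: Bleed valve is down=occurs, #2 pad sensor degraded=occurs → at least one input occurs → occurs.
Front circuit 2 inoperative [AND]: Rear circuit fails=occurs, Aft reservoir is out=not → not all inputs occur → does not occur.
Service line 2 unavailable [OR]: Front circuit 2 inoperative=not, Outboard caliper 2 failed=not → no input occurs → does not occur.
Braking system failure [OR]: Booster path fails=not, Parking branch fails=not, Service line 2 unavailable=not, ABS modulator 2 lost=not → no input occurs → does not occur.

No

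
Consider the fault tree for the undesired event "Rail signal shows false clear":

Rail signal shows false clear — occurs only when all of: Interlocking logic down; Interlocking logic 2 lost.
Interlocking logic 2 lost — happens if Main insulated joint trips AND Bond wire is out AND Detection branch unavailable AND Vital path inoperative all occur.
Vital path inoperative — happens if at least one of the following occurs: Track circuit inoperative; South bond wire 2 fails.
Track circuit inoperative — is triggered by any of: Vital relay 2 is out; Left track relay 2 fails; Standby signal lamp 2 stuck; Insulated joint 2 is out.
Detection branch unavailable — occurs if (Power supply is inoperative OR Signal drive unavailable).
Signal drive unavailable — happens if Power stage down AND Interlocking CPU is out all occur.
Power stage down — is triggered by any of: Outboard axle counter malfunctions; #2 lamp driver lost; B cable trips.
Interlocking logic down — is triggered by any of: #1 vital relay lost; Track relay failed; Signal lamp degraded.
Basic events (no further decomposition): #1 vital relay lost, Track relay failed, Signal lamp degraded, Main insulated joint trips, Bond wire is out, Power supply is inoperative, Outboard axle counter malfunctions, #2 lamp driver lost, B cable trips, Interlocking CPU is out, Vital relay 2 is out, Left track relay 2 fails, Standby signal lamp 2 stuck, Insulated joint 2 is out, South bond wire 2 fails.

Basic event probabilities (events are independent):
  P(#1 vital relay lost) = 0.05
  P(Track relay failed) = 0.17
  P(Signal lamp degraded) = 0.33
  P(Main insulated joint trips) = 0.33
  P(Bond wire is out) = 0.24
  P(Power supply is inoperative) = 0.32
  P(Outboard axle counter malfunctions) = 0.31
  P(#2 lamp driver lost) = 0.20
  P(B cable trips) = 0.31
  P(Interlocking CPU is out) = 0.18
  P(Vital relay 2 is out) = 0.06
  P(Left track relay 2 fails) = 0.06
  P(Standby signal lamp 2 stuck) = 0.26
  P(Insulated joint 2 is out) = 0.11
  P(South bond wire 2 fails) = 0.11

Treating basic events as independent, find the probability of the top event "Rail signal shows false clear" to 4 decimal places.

0.0071

P(Interlocking logic down) [OR] = 1 − (1−0.05) × (1−0.17) × (1−0.33) = 0.471705
P(Power stage down) [OR] = 1 − (1−0.31) × (1−0.20) × (1−0.31) = 0.619120
P(Signal drive unavailable) [AND] = 0.619120 × 0.18 = 0.111442
P(Detection branch unavailable) [OR] = 1 − (1−0.32) × (1−0.111442) = 0.395781
P(Track circuit inoperative) [OR] = 1 − (1−0.06) × (1−0.06) × (1−0.26) × (1−0.11) = 0.418061
P(Vital path inoperative) [OR] = 1 − (1−0.418061) × (1−0.11) = 0.482074
P(Interlocking logic 2 lost) [AND] = 0.33 × 0.24 × 0.395781 × 0.482074 = 0.015111
P(Rail signal shows false clear) [AND] = 0.471705 × 0.015111 = 0.007128
Rounded to 4 decimal places: P(Rail signal shows false clear) ≈ 0.0071.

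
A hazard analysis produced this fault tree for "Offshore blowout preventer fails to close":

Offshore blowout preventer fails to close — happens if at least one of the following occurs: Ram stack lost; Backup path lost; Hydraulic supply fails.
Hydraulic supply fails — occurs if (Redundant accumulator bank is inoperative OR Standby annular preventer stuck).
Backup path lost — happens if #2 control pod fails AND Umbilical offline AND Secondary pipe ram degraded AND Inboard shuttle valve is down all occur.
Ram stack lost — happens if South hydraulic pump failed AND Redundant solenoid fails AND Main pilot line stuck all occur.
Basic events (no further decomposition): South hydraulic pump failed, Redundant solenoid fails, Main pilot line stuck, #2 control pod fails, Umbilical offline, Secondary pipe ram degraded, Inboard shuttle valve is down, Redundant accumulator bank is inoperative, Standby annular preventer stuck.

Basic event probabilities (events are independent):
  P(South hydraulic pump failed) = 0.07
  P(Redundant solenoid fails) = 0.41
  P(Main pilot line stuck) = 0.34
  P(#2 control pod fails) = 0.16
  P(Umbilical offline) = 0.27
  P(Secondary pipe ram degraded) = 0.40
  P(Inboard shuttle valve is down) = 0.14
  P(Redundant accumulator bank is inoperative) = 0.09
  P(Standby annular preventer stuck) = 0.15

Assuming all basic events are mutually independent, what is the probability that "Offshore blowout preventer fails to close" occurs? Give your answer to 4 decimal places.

P(Ram stack lost) [AND] = 0.07 × 0.41 × 0.34 = 0.009758
P(Backup path lost) [AND] = 0.16 × 0.27 × 0.40 × 0.14 = 0.002419
P(Hydraulic supply fails) [OR] = 1 − (1−0.09) × (1−0.15) = 0.226500
P(Offshore blowout preventer fails to close) [OR] = 1 − (1−0.009758) × (1−0.002419) × (1−0.226500) = 0.235901
Rounded to 4 decimal places: P(Offshore blowout preventer fails to close) ≈ 0.2359.

0.2359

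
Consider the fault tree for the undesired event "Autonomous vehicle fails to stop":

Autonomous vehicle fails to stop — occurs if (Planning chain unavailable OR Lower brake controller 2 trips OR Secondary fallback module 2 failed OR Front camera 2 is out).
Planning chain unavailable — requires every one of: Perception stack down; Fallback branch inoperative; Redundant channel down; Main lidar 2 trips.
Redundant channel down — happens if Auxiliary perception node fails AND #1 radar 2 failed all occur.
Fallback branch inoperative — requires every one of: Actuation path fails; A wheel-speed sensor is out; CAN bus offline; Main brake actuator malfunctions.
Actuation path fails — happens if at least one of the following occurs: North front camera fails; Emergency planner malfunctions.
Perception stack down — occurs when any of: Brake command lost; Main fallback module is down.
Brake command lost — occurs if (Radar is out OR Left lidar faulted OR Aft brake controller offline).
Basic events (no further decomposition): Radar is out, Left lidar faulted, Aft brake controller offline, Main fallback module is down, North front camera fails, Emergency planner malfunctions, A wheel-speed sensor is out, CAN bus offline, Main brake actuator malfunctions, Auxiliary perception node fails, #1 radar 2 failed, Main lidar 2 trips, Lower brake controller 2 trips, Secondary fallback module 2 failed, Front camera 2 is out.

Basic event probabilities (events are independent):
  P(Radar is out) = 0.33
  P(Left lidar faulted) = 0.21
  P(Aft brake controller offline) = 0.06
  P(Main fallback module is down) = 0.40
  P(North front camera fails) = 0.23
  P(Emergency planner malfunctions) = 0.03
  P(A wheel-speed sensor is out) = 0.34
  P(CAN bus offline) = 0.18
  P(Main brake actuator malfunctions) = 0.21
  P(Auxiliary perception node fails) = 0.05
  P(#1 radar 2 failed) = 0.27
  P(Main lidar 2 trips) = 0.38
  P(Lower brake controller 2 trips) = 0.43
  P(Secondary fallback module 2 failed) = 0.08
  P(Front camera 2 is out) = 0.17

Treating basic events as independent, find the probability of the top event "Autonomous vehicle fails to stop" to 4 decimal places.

0.5648

P(Brake command lost) [OR] = 1 − (1−0.33) × (1−0.21) × (1−0.06) = 0.502458
P(Perception stack down) [OR] = 1 − (1−0.502458) × (1−0.40) = 0.701475
P(Actuation path fails) [OR] = 1 − (1−0.23) × (1−0.03) = 0.253100
P(Fallback branch inoperative) [AND] = 0.253100 × 0.34 × 0.18 × 0.21 = 0.003253
P(Redundant channel down) [AND] = 0.05 × 0.27 = 0.013500
P(Planning chain unavailable) [AND] = 0.701475 × 0.003253 × 0.013500 × 0.38 = 0.000012
P(Autonomous vehicle fails to stop) [OR] = 1 − (1−0.000012) × (1−0.43) × (1−0.08) × (1−0.17) = 0.564753
Rounded to 4 decimal places: P(Autonomous vehicle fails to stop) ≈ 0.5648.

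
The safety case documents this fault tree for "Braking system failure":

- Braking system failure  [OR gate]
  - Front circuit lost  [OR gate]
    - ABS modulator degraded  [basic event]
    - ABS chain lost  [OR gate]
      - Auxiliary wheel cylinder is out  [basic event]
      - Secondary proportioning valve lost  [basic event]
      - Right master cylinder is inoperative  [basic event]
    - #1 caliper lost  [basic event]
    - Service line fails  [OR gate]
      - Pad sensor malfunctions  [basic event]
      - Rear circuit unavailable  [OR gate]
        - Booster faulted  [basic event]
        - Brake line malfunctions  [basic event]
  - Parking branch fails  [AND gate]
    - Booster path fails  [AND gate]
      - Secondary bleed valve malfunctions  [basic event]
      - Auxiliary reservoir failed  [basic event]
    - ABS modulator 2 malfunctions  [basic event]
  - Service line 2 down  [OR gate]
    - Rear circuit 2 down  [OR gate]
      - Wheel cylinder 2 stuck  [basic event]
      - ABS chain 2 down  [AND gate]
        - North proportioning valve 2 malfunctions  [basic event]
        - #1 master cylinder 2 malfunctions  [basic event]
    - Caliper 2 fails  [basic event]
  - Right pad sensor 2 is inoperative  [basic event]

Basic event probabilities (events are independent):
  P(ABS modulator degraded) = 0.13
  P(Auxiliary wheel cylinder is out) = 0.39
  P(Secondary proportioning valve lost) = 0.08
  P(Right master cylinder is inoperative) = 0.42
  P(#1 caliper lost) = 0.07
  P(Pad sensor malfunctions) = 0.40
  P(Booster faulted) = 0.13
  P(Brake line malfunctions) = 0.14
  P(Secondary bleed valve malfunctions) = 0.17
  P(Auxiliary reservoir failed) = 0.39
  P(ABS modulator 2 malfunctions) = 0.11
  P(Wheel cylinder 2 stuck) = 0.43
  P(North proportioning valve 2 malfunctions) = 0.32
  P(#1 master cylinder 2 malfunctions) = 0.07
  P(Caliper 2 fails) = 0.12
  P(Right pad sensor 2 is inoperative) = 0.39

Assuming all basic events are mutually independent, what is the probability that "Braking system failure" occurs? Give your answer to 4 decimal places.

0.9649

P(ABS chain lost) [OR] = 1 − (1−0.39) × (1−0.08) × (1−0.42) = 0.674504
P(Rear circuit unavailable) [OR] = 1 − (1−0.13) × (1−0.14) = 0.251800
P(Service line fails) [OR] = 1 − (1−0.40) × (1−0.251800) = 0.551080
P(Front circuit lost) [OR] = 1 − (1−0.13) × (1−0.674504) × (1−0.07) × (1−0.551080) = 0.881773
P(Booster path fails) [AND] = 0.17 × 0.39 = 0.066300
P(Parking branch fails) [AND] = 0.066300 × 0.11 = 0.007293
P(ABS chain 2 down) [AND] = 0.32 × 0.07 = 0.022400
P(Rear circuit 2 down) [OR] = 1 − (1−0.43) × (1−0.022400) = 0.442768
P(Service line 2 down) [OR] = 1 − (1−0.442768) × (1−0.12) = 0.509636
P(Braking system failure) [OR] = 1 − (1−0.881773) × (1−0.007293) × (1−0.509636) × (1−0.39) = 0.964894
Rounded to 4 decimal places: P(Braking system failure) ≈ 0.9649.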